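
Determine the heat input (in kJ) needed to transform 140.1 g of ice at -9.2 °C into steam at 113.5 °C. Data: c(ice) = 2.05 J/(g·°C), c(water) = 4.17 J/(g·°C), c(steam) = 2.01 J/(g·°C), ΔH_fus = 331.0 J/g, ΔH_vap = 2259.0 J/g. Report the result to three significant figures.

q1 (heat ice -9.2→0.0 °C): 140.1 × 2.05 × 9.2 = 2642 J
q2 (melt at 0 °C): 140.1 × 331.0 = 46373 J
q3 (heat water 0.0→100.0 °C): 140.1 × 4.17 × 100.0 = 58422 J
q4 (vaporize at 100 °C): 140.1 × 2259.0 = 316486 J
q5 (heat steam 100.0→113.5 °C): 140.1 × 2.01 × 13.5 = 3802 J
Total: 2642 + 46373 + 58422 + 316486 + 3802 = 427725 J = 428 kJ

q = 428 kJ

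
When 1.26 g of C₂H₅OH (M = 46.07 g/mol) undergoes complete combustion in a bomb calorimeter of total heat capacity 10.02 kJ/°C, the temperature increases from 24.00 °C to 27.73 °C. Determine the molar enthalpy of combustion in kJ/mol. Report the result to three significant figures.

ΔH = -1370 kJ/mol

ΔT = 27.73 − 24.00 = 3.73 °C
q_cal = C_cal × ΔT = 10.02 × 3.73 = 37.3746 kJ
n = 1.26 / 46.07 = 0.02735 mol
q_rxn = −q_cal = -37.3746 kJ
ΔH = -37.3746 / 0.02735 = -1367 kJ/mol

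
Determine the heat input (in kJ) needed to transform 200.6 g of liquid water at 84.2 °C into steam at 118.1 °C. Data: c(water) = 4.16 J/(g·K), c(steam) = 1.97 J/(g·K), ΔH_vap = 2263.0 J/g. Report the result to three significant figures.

q1 (heat water 84.2→100.0 °C): 200.6 × 4.16 × 15.8 = 13185 J
q2 (vaporize at 100 °C): 200.6 × 2263.0 = 453958 J
q3 (heat steam 100.0→118.1 °C): 200.6 × 1.97 × 18.1 = 7153 J
Total: 13185 + 453958 + 7153 = 474296 J = 474 kJ

q = 474 kJ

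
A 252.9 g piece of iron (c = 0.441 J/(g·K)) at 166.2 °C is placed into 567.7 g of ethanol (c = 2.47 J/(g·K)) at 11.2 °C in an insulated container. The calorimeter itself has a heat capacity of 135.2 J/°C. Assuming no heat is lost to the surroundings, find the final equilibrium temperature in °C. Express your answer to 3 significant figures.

T_f = 21.7 °C

Heat lost by iron = heat gained by ethanol + calorimeter.
(252.9)(0.441)(166.2 − T) = [(567.7)(2.47) + 135.2](T − 11.2)
111.5289 (166.2 − T) = 1537.419 (T − 11.2)
18536 − 111.5289 T = 1537.419 T − 17219
35755 = 1648.9479 T
T = 21.68 °C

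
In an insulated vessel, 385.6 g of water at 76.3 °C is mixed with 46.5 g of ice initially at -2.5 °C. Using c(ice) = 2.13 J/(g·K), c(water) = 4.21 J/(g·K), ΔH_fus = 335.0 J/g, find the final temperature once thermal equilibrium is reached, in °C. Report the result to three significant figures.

Heat to bring ice to 0 °C and melt it: q₁ = 46.5×2.13×2.5 + 46.5×335.0 = 15825 J
Heat the water can supply cooling to 0 °C: 385.6×4.21×76.3 = 123864 J > q₁, so all ice melts.
Energy balance: 385.6×4.21×(76.3 − T) = 15825 + 46.5×4.21×(T − 0)
1623.376(76.3 − T) = 15825 + 195.765 T
123864 − 15825 = 1819.141 T
T = 108039 / 1819.141 = 59.39 °C

T_f = 59.4 °C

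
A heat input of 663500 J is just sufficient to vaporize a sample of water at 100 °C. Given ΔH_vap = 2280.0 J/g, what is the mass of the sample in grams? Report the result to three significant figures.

m = 291 g

m = q / ΔH_vap = 663500 J / 2280.0 J/g = 291 g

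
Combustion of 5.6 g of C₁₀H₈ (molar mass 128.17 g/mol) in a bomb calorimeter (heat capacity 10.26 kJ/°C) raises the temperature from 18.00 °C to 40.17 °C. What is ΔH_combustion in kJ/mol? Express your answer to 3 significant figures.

ΔH = -5210 kJ/mol

ΔT = 40.17 − 18.00 = 22.17 °C
q_cal = C_cal × ΔT = 10.26 × 22.17 = 227.4642 kJ
n = 5.6 / 128.17 = 0.04369 mol
q_rxn = −q_cal = -227.4642 kJ
ΔH = -227.4642 / 0.04369 = -5206 kJ/mol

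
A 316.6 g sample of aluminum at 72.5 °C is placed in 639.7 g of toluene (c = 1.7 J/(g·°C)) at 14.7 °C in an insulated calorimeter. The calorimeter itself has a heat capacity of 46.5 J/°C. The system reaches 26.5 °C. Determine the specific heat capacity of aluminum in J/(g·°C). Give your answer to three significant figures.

c = 0.919 J/(g·°C)

q_gained = (639.7 × 1.7 + 46.5) × (26.5 − 14.7) = 13380 J
q_lost = 316.6 × c × (72.5 − 26.5) = 14563.6 c
Set equal: c = 13380 / 14563.6 = 0.919 J/(g·°C)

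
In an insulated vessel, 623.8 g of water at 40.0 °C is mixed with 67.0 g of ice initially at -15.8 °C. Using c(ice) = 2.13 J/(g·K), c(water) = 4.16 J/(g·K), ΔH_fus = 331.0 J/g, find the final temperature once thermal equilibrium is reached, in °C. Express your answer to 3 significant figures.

T_f = 27.6 °C

Heat to bring ice to 0 °C and melt it: q₁ = 67.0×2.13×15.8 + 67.0×331.0 = 24432 J
Heat the water can supply cooling to 0 °C: 623.8×4.16×40.0 = 103800 J > q₁, so all ice melts.
Energy balance: 623.8×4.16×(40.0 − T) = 24432 + 67.0×4.16×(T − 0)
2595.008(40.0 − T) = 24432 + 278.72 T
103800 − 24432 = 2873.728 T
T = 79368 / 2873.728 = 27.62 °C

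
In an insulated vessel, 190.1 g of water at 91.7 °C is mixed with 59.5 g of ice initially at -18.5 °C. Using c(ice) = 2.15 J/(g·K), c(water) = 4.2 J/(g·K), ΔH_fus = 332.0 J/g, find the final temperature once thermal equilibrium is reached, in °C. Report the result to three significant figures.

T_f = 48.7 °C

Heat to bring ice to 0 °C and melt it: q₁ = 59.5×2.15×18.5 + 59.5×332.0 = 22121 J
Heat the water can supply cooling to 0 °C: 190.1×4.2×91.7 = 73215.1 J > q₁, so all ice melts.
Energy balance: 190.1×4.2×(91.7 − T) = 22121 + 59.5×4.2×(T − 0)
798.42(91.7 − T) = 22121 + 249.9 T
73215.1 − 22121 = 1048.32 T
T = 51094.1 / 1048.32 = 48.74 °C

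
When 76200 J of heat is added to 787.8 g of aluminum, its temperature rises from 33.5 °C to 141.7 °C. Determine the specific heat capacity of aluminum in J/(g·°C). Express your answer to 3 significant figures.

c = 0.894 J/(g·°C)

c = q / (m ΔT) = 76200 / (787.8 × 108.2)
c = 76200 / 85239.96 = 0.894 J/(g·°C)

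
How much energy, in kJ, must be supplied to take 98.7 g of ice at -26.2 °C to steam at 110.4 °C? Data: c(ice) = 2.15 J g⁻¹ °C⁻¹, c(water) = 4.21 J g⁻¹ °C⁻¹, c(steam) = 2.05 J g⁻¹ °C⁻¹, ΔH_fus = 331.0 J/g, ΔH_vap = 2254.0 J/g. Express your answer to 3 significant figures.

q1 (heat ice -26.2→0.0 °C): 98.7 × 2.15 × 26.2 = 5560 J
q2 (melt at 0 °C): 98.7 × 331.0 = 32670 J
q3 (heat water 0.0→100.0 °C): 98.7 × 4.21 × 100.0 = 41553 J
q4 (vaporize at 100 °C): 98.7 × 2254.0 = 222470 J
q5 (heat steam 100.0→110.4 °C): 98.7 × 2.05 × 10.4 = 2104 J
Total: 5560 + 32670 + 41553 + 222470 + 2104 = 304357 J = 304 kJ

q = 304 kJ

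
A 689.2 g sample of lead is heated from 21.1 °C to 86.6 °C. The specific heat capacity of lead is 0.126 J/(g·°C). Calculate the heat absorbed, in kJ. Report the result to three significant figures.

q = 5.69 kJ

q = m c ΔT = 689.2 × 0.126 × (86.6 − 21.1)
q = 689.2 × 0.126 × 65.5 = 5688 J = 5.69 kJ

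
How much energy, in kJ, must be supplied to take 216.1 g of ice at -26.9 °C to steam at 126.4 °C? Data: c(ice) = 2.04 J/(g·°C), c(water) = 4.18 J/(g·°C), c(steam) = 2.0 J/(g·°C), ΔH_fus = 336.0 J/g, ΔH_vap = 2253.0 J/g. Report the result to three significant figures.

q = 673 kJ

q1 (heat ice -26.9→0.0 °C): 216.1 × 2.04 × 26.9 = 11859 J
q2 (melt at 0 °C): 216.1 × 336.0 = 72610 J
q3 (heat water 0.0→100.0 °C): 216.1 × 4.18 × 100.0 = 90330 J
q4 (vaporize at 100 °C): 216.1 × 2253.0 = 486873 J
q5 (heat steam 100.0→126.4 °C): 216.1 × 2.0 × 26.4 = 11410 J
Total: 11859 + 72610 + 90330 + 486873 + 11410 = 673082 J = 673 kJ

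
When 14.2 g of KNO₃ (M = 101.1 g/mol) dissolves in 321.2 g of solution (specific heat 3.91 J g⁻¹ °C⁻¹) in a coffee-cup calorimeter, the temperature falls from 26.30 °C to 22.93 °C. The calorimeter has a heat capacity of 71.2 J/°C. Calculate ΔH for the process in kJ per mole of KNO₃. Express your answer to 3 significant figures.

ΔH = 31.8 kJ/mol

|ΔT| = |22.93 − 26.30| = 3.37 °C
|q_surr| = (321.2 × 3.91 + 71.2) × 3.37 = 1327.092 × 3.37 = 4472 J
n(KNO₃) = 14.2 / 101.1 = 0.1405 mol
Temperature fell, so q_rxn = +|q_surr| = 4.472 kJ
ΔH = q_rxn / n = 31.83 kJ/mol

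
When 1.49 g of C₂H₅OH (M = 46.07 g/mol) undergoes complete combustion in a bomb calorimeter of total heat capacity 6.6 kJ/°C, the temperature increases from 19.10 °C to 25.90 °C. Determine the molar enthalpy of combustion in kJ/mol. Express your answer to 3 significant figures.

ΔT = 25.90 − 19.10 = 6.80 °C
q_cal = C_cal × ΔT = 6.6 × 6.80 = 44.88 kJ
n = 1.49 / 46.07 = 0.03234 mol
q_rxn = −q_cal = -44.88 kJ
ΔH = -44.88 / 0.03234 = -1388 kJ/mol

ΔH = -1390 kJ/mol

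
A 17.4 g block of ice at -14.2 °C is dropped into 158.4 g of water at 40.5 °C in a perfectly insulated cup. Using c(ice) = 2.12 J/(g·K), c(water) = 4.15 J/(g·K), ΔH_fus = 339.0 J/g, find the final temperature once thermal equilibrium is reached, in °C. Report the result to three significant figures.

Heat to bring ice to 0 °C and melt it: q₁ = 17.4×2.12×14.2 + 17.4×339.0 = 6422.4 J
Heat the water can supply cooling to 0 °C: 158.4×4.15×40.5 = 26623.1 J > q₁, so all ice melts.
Energy balance: 158.4×4.15×(40.5 − T) = 6422.4 + 17.4×4.15×(T − 0)
657.36(40.5 − T) = 6422.4 + 72.21 T
26623.1 − 6422.4 = 729.57 T
T = 20200.7 / 729.57 = 27.69 °C

T_f = 27.7 °C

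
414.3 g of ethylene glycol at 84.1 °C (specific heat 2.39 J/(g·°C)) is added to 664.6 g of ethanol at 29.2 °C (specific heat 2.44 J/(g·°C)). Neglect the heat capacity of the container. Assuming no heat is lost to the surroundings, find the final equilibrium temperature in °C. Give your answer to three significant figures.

Heat lost by ethylene glycol = heat gained by ethanol.
(414.3)(2.39)(84.1 − T) = (664.6)(2.44)(T − 29.2)
990.177 (84.1 − T) = 1621.624 (T − 29.2)
83274 − 990.177 T = 1621.624 T − 47351
130625 = 2611.801 T
T = 50.01 °C

T_f = 50.0 °C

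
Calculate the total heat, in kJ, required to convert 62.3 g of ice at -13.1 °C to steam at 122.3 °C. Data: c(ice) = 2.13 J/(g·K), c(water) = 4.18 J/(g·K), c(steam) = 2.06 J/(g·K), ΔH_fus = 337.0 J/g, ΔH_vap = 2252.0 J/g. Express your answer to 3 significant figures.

q1 (heat ice -13.1→0.0 °C): 62.3 × 2.13 × 13.1 = 1738 J
q2 (melt at 0 °C): 62.3 × 337.0 = 20995 J
q3 (heat water 0.0→100.0 °C): 62.3 × 4.18 × 100.0 = 26041 J
q4 (vaporize at 100 °C): 62.3 × 2252.0 = 140300 J
q5 (heat steam 100.0→122.3 °C): 62.3 × 2.06 × 22.3 = 2862 J
Total: 1738 + 20995 + 26041 + 140300 + 2862 = 191936 J = 192 kJ

q = 192 kJ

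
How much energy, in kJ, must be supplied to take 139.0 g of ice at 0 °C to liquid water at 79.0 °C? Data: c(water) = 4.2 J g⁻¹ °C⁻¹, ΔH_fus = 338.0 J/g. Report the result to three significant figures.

q = 93.1 kJ

q1 (melt at 0 °C): 139.0 × 338.0 = 46982 J
q2 (heat water 0.0→79.0 °C): 139.0 × 4.2 × 79.0 = 46120 J
Total: 46982 + 46120 = 93102 J = 93.1 kJ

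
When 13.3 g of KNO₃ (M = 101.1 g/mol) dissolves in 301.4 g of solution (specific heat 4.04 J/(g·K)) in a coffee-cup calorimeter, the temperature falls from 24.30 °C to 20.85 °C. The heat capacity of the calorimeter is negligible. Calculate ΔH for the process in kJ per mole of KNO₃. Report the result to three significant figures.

ΔH = 31.9 kJ/mol

|ΔT| = |20.85 − 24.30| = 3.45 °C
|q_surr| = (301.4 × 4.04) × 3.45 = 1217.656 × 3.45 = 4201 J
n(KNO₃) = 13.3 / 101.1 = 0.1316 mol
Temperature fell, so q_rxn = +|q_surr| = 4.201 kJ
ΔH = q_rxn / n = 31.92 kJ/mol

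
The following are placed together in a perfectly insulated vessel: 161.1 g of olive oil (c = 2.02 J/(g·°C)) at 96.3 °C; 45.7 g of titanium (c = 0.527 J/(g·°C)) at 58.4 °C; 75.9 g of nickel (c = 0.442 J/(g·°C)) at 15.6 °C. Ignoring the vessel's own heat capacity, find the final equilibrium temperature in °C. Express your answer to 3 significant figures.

T_f = 86.8 °C

Σ mᵢcᵢ(T − Tᵢ) = 0  ⇒  T = Σ mᵢcᵢTᵢ / Σ mᵢcᵢ
Σ mᵢcᵢ = 161.1×2.02 + 45.7×0.527 + 75.9×0.442 = 383.0537
Σ mᵢcᵢTᵢ = 325.422×96.3 + 24.0839×58.4 + 33.5478×15.6 = 33268
T = 33268 / 383.0537 = 86.849 °C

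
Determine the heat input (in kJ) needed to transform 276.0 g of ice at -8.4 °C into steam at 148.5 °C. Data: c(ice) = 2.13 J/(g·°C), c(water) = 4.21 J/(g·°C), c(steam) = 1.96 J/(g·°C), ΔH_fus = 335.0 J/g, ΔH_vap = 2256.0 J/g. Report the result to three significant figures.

q = 862 kJ

q1 (heat ice -8.4→0.0 °C): 276.0 × 2.13 × 8.4 = 4938 J
q2 (melt at 0 °C): 276.0 × 335.0 = 92460 J
q3 (heat water 0.0→100.0 °C): 276.0 × 4.21 × 100.0 = 116196 J
q4 (vaporize at 100 °C): 276.0 × 2256.0 = 622656 J
q5 (heat steam 100.0→148.5 °C): 276.0 × 1.96 × 48.5 = 26237 J
Total: 4938 + 92460 + 116196 + 622656 + 26237 = 862487 J = 862 kJ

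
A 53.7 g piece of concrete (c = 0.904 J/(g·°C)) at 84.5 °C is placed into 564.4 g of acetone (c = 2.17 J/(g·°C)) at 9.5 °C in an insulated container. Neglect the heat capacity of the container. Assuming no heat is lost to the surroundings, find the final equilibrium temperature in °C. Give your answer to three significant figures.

Heat lost by concrete = heat gained by acetone.
(53.7)(0.904)(84.5 − T) = (564.4)(2.17)(T − 9.5)
48.5448 (84.5 − T) = 1224.748 (T − 9.5)
4102.0 − 48.5448 T = 1224.748 T − 11635
15737.0 = 1273.2928 T
T = 12.36 °C

T_f = 12.4 °C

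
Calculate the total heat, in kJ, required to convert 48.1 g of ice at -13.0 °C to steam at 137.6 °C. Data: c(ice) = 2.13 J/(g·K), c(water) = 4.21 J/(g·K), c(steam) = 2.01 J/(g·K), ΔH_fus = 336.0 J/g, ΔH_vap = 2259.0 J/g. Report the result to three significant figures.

q1 (heat ice -13.0→0.0 °C): 48.1 × 2.13 × 13.0 = 1332 J
q2 (melt at 0 °C): 48.1 × 336.0 = 16162 J
q3 (heat water 0.0→100.0 °C): 48.1 × 4.21 × 100.0 = 20250 J
q4 (vaporize at 100 °C): 48.1 × 2259.0 = 108658 J
q5 (heat steam 100.0→137.6 °C): 48.1 × 2.01 × 37.6 = 3635 J
Total: 1332 + 16162 + 20250 + 108658 + 3635 = 150037 J = 150 kJ

q = 150 kJ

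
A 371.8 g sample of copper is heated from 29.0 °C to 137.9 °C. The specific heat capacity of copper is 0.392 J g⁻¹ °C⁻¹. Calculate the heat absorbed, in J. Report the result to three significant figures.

q = 15900 J

q = m c ΔT = 371.8 × 0.392 × (137.9 − 29.0)
q = 371.8 × 0.392 × 108.9 = 15870 J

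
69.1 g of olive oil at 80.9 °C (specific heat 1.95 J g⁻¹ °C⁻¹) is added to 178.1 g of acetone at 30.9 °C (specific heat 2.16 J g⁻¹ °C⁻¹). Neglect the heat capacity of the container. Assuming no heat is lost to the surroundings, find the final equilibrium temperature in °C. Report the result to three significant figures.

Heat lost by olive oil = heat gained by acetone.
(69.1)(1.95)(80.9 − T) = (178.1)(2.16)(T − 30.9)
134.745 (80.9 − T) = 384.696 (T − 30.9)
10901 − 134.745 T = 384.696 T − 11887
22788 = 519.441 T
T = 43.87 °C

T_f = 43.9 °C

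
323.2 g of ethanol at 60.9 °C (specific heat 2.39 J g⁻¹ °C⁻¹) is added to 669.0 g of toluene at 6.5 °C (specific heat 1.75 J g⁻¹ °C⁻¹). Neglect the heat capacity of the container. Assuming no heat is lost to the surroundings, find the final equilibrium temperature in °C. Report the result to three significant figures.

Heat lost by ethanol = heat gained by toluene.
(323.2)(2.39)(60.9 − T) = (669.0)(1.75)(T − 6.5)
772.448 (60.9 − T) = 1170.75 (T − 6.5)
47042 − 772.448 T = 1170.75 T − 7609.9
54651.9 = 1943.198 T
T = 28.12 °C

T_f = 28.1 °C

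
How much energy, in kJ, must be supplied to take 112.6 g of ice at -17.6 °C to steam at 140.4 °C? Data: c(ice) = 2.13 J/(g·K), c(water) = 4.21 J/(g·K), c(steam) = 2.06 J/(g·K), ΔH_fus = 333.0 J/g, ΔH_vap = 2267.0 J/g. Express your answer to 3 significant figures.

q1 (heat ice -17.6→0.0 °C): 112.6 × 2.13 × 17.6 = 4221 J
q2 (melt at 0 °C): 112.6 × 333.0 = 37496 J
q3 (heat water 0.0→100.0 °C): 112.6 × 4.21 × 100.0 = 47405 J
q4 (vaporize at 100 °C): 112.6 × 2267.0 = 255264 J
q5 (heat steam 100.0→140.4 °C): 112.6 × 2.06 × 40.4 = 9371 J
Total: 4221 + 37496 + 47405 + 255264 + 9371 = 353757 J = 354 kJ

q = 354 kJ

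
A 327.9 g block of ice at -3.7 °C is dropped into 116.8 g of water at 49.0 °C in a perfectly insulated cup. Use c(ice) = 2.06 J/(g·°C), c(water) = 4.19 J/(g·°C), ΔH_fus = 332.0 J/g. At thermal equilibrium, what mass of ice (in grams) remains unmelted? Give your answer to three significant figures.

m_ice remaining = 263 g

Heat to warm all ice to 0 °C: 327.9×2.06×3.7 = 2499.3 J
Heat released by water cooling to 0 °C: 116.8×4.19×49.0 = 23980 J
23980 J < 2499.3 + 327.9×332.0 = 111362.1 J, so not all ice melts; final T = 0 °C.
Heat left for melting: 23980 − 2499.3 = 21480.7 J
Mass melted = 21480.7 / 332.0 = 64.70 g
Ice remaining = 327.9 − 64.70 = 263.20 g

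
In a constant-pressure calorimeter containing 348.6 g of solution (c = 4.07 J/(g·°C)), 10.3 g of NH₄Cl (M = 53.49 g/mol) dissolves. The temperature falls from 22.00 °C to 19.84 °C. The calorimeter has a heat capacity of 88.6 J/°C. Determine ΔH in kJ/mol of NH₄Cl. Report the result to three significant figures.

ΔH = 16.9 kJ/mol

|ΔT| = |19.84 − 22.00| = 2.16 °C
|q_surr| = (348.6 × 4.07 + 88.6) × 2.16 = 1507.402 × 2.16 = 3256 J
n(NH₄Cl) = 10.3 / 53.49 = 0.1926 mol
Temperature fell, so q_rxn = +|q_surr| = 3.256 kJ
ΔH = q_rxn / n = 16.91 kJ/mol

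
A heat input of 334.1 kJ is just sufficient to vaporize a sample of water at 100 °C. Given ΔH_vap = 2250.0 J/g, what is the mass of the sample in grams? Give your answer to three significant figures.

m = 148 g

m = q / ΔH_vap = 334100 J / 2250.0 J/g = 148 g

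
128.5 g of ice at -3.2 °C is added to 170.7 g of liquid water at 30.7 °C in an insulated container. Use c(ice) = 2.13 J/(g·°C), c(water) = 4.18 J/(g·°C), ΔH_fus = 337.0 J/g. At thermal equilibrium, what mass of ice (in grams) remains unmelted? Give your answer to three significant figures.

Heat to warm all ice to 0 °C: 128.5×2.13×3.2 = 875.86 J
Heat released by water cooling to 0 °C: 170.7×4.18×30.7 = 21905 J
21905 J < 875.86 + 128.5×337.0 = 44180.36 J, so not all ice melts; final T = 0 °C.
Heat left for melting: 21905 − 875.86 = 21029.14 J
Mass melted = 21029.14 / 337.0 = 62.40 g
Ice remaining = 128.5 − 62.40 = 66.10 g

m_ice remaining = 66.1 g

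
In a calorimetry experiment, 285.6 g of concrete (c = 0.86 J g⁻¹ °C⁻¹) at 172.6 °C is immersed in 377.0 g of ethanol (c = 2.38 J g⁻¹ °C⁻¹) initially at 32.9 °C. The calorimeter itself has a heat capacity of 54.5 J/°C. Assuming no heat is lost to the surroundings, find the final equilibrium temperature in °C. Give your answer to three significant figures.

T_f = 61.6 °C

Heat lost by concrete = heat gained by ethanol + calorimeter.
(285.6)(0.86)(172.6 − T) = [(377.0)(2.38) + 54.5](T − 32.9)
245.616 (172.6 − T) = 951.76 (T − 32.9)
42393 − 245.616 T = 951.76 T − 31313
73706 = 1197.376 T
T = 61.56 °C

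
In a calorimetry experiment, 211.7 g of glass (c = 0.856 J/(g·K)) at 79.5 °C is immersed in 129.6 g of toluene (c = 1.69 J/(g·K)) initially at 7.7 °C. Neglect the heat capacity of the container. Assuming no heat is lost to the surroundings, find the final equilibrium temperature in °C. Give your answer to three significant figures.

T_f = 40.2 °C

Heat lost by glass = heat gained by toluene.
(211.7)(0.856)(79.5 − T) = (129.6)(1.69)(T − 7.7)
181.2152 (79.5 − T) = 219.024 (T − 7.7)
14407 − 181.2152 T = 219.024 T − 1686.5
16093.5 = 400.2392 T
T = 40.21 °C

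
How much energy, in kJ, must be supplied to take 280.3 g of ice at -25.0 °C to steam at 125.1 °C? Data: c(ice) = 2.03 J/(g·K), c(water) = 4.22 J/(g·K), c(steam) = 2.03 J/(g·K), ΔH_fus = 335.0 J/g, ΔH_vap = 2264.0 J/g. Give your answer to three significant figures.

q = 875 kJ

q1 (heat ice -25.0→0.0 °C): 280.3 × 2.03 × 25.0 = 14225 J
q2 (melt at 0 °C): 280.3 × 335.0 = 93901 J
q3 (heat water 0.0→100.0 °C): 280.3 × 4.22 × 100.0 = 118287 J
q4 (vaporize at 100 °C): 280.3 × 2264.0 = 634599 J
q5 (heat steam 100.0→125.1 °C): 280.3 × 2.03 × 25.1 = 14282 J
Total: 14225 + 93901 + 118287 + 634599 + 14282 = 875294 J = 875 kJ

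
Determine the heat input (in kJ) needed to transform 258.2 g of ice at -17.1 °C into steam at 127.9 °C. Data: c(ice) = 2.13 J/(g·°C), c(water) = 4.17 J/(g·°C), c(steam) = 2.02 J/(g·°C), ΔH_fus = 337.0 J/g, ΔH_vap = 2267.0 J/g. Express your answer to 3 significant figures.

q1 (heat ice -17.1→0.0 °C): 258.2 × 2.13 × 17.1 = 9404 J
q2 (melt at 0 °C): 258.2 × 337.0 = 87013 J
q3 (heat water 0.0→100.0 °C): 258.2 × 4.17 × 100.0 = 107669 J
q4 (vaporize at 100 °C): 258.2 × 2267.0 = 585339 J
q5 (heat steam 100.0→127.9 °C): 258.2 × 2.02 × 27.9 = 14552 J
Total: 9404 + 87013 + 107669 + 585339 + 14552 = 803977 J = 804 kJ

q = 804 kJ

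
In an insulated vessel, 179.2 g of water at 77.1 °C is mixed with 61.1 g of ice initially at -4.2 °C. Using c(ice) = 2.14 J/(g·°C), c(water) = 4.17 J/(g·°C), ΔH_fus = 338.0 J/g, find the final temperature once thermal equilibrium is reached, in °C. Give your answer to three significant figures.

T_f = 36.3 °C

Heat to bring ice to 0 °C and melt it: q₁ = 61.1×2.14×4.2 + 61.1×338.0 = 21201 J
Heat the water can supply cooling to 0 °C: 179.2×4.17×77.1 = 57614.1 J > q₁, so all ice melts.
Energy balance: 179.2×4.17×(77.1 − T) = 21201 + 61.1×4.17×(T − 0)
747.264(77.1 − T) = 21201 + 254.787 T
57614.1 − 21201 = 1002.051 T
T = 36413.1 / 1002.051 = 36.34 °C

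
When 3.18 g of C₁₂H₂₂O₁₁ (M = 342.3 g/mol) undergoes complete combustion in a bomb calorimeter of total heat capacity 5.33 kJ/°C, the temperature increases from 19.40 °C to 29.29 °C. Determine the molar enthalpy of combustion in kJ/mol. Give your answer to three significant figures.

ΔT = 29.29 − 19.40 = 9.89 °C
q_cal = C_cal × ΔT = 5.33 × 9.89 = 52.7137 kJ
n = 3.18 / 342.3 = 0.009290 mol
q_rxn = −q_cal = -52.7137 kJ
ΔH = -52.7137 / 0.009290 = -5674 kJ/mol

ΔH = -5670 kJ/mol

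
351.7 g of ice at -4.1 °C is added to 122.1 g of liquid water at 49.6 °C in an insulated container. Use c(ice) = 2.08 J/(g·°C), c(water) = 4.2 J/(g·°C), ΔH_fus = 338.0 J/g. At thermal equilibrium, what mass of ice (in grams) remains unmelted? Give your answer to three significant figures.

m_ice remaining = 285 g

Heat to warm all ice to 0 °C: 351.7×2.08×4.1 = 2999.3 J
Heat released by water cooling to 0 °C: 122.1×4.2×49.6 = 25436 J
25436 J < 2999.3 + 351.7×338.0 = 121873.9 J, so not all ice melts; final T = 0 °C.
Heat left for melting: 25436 − 2999.3 = 22436.7 J
Mass melted = 22436.7 / 338.0 = 66.38 g
Ice remaining = 351.7 − 66.38 = 285.32 g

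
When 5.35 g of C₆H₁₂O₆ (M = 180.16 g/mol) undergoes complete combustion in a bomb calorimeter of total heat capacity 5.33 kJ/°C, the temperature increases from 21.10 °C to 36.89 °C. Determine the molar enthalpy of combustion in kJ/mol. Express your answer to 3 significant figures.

ΔH = -2830 kJ/mol

ΔT = 36.89 − 21.10 = 15.79 °C
q_cal = C_cal × ΔT = 5.33 × 15.79 = 84.1607 kJ
n = 5.35 / 180.16 = 0.02970 mol
q_rxn = −q_cal = -84.1607 kJ
ΔH = -84.1607 / 0.02970 = -2834 kJ/mol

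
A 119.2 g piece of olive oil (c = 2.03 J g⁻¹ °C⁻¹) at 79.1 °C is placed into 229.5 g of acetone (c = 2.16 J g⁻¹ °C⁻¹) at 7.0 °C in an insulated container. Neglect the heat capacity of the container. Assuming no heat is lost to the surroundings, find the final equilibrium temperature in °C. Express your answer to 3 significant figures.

Heat lost by olive oil = heat gained by acetone.
(119.2)(2.03)(79.1 − T) = (229.5)(2.16)(T − 7.0)
241.976 (79.1 − T) = 495.72 (T − 7.0)
19140 − 241.976 T = 495.72 T − 3470.0
22610.0 = 737.696 T
T = 30.649 °C

T_f = 30.6 °C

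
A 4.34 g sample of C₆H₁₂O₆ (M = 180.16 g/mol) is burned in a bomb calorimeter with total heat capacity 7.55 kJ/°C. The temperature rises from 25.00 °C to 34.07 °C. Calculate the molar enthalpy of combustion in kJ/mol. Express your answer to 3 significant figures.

ΔT = 34.07 − 25.00 = 9.07 °C
q_cal = C_cal × ΔT = 7.55 × 9.07 = 68.4785 kJ
n = 4.34 / 180.16 = 0.02409 mol
q_rxn = −q_cal = -68.4785 kJ
ΔH = -68.4785 / 0.02409 = -2843 kJ/mol

ΔH = -2840 kJ/mol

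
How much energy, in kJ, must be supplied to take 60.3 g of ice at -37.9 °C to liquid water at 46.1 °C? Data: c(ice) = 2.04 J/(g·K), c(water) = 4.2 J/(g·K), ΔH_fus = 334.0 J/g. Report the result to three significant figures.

q = 36.5 kJ

q1 (heat ice -37.9→0.0 °C): 60.3 × 2.04 × 37.9 = 4662 J
q2 (melt at 0 °C): 60.3 × 334.0 = 20140 J
q3 (heat water 0.0→46.1 °C): 60.3 × 4.2 × 46.1 = 11675 J
Total: 4662 + 20140 + 11675 = 36477 J = 36.5 kJ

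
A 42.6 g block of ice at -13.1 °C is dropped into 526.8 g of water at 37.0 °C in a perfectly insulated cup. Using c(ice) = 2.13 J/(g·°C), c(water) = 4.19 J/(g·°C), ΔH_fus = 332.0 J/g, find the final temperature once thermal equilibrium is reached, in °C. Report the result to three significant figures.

T_f = 27.8 °C

Heat to bring ice to 0 °C and melt it: q₁ = 42.6×2.13×13.1 + 42.6×332.0 = 15332 J
Heat the water can supply cooling to 0 °C: 526.8×4.19×37.0 = 81669.8 J > q₁, so all ice melts.
Energy balance: 526.8×4.19×(37.0 − T) = 15332 + 42.6×4.19×(T − 0)
2207.292(37.0 − T) = 15332 + 178.494 T
81669.8 − 15332 = 2385.786 T
T = 66337.8 / 2385.786 = 27.81 °C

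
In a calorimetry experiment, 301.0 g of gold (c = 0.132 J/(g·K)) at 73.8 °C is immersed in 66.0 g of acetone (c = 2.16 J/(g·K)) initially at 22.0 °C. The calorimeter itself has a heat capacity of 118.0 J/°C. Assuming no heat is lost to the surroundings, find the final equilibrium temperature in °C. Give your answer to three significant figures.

Heat lost by gold = heat gained by acetone + calorimeter.
(301.0)(0.132)(73.8 − T) = [(66.0)(2.16) + 118.0](T − 22.0)
39.732 (73.8 − T) = 260.56 (T − 22.0)
2932.2 − 39.732 T = 260.56 T − 5732.3
8664.5 = 300.292 T
T = 28.85 °C

T_f = 28.9 °C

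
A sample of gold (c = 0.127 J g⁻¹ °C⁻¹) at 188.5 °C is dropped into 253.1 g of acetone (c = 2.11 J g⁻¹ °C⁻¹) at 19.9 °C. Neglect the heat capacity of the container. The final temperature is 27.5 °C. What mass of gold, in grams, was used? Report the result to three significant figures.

m = 198 g

q_gained = (253.1 × 2.11) × (27.5 − 19.9) = 4058.7 J
q_lost = m × 0.127 × (188.5 − 27.5) = 20.447 m
m = 4058.7 / 20.447 = 198 g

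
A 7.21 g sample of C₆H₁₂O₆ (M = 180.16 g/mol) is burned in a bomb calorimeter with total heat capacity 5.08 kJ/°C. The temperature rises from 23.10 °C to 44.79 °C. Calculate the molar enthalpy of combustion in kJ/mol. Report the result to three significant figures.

ΔT = 44.79 − 23.10 = 21.69 °C
q_cal = C_cal × ΔT = 5.08 × 21.69 = 110.1852 kJ
n = 7.21 / 180.16 = 0.04002 mol
q_rxn = −q_cal = -110.1852 kJ
ΔH = -110.1852 / 0.04002 = -2753 kJ/mol

ΔH = -2750 kJ/mol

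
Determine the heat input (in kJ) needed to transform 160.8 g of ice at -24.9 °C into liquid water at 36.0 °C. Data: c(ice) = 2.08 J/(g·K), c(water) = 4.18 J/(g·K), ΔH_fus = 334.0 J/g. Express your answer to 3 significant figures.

q1 (heat ice -24.9→0.0 °C): 160.8 × 2.08 × 24.9 = 8328 J
q2 (melt at 0 °C): 160.8 × 334.0 = 53707 J
q3 (heat water 0.0→36.0 °C): 160.8 × 4.18 × 36.0 = 24197 J
Total: 8328 + 53707 + 24197 = 86232 J = 86.2 kJ

q = 86.2 kJ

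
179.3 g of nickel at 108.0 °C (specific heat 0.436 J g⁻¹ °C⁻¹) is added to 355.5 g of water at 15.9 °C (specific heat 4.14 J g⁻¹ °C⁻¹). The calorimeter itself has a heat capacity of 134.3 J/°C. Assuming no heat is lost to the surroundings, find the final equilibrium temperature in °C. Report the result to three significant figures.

T_f = 20.2 °C

Heat lost by nickel = heat gained by water + calorimeter.
(179.3)(0.436)(108.0 − T) = [(355.5)(4.14) + 134.3](T − 15.9)
78.1748 (108.0 − T) = 1606.07 (T − 15.9)
8442.9 − 78.1748 T = 1606.07 T − 25537
33979.9 = 1684.2448 T
T = 20.18 °C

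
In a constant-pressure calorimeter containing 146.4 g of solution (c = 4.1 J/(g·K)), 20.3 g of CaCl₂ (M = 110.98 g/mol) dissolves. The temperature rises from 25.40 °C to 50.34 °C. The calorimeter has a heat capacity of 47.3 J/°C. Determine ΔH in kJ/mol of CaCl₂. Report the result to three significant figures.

|ΔT| = |50.34 − 25.40| = 24.94 °C
|q_surr| = (146.4 × 4.1 + 47.3) × 24.94 = 647.54 × 24.94 = 16150 J
n(CaCl₂) = 20.3 / 110.98 = 0.1829 mol
Temperature rose, so q_rxn = −|q_surr| = -16.15 kJ
ΔH = q_rxn / n = -88.30 kJ/mol

ΔH = -88.3 kJ/mol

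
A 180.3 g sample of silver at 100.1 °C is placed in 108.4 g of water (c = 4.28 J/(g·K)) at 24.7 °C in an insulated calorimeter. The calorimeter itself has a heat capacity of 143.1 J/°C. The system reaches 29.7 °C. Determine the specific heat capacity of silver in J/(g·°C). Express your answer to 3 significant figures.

q_gained = (108.4 × 4.28 + 143.1) × (29.7 − 24.7) = 3035 J
q_lost = 180.3 × c × (100.1 − 29.7) = 12693.12 c
Set equal: c = 3035 / 12693.12 = 0.239 J/(g·°C)

c = 0.239 J/(g·°C)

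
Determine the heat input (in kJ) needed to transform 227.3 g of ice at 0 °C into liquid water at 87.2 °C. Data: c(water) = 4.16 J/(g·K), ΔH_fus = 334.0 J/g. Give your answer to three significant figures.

q1 (melt at 0 °C): 227.3 × 334.0 = 75918 J
q2 (heat water 0.0→87.2 °C): 227.3 × 4.16 × 87.2 = 82454 J
Total: 75918 + 82454 = 158372 J = 158 kJ

q = 158 kJ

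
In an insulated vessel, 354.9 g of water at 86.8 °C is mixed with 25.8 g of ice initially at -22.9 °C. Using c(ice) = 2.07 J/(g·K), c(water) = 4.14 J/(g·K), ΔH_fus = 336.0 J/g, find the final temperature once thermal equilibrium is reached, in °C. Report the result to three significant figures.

Heat to bring ice to 0 °C and melt it: q₁ = 25.8×2.07×22.9 + 25.8×336.0 = 9891.8 J
Heat the water can supply cooling to 0 °C: 354.9×4.14×86.8 = 127534 J > q₁, so all ice melts.
Energy balance: 354.9×4.14×(86.8 − T) = 9891.8 + 25.8×4.14×(T − 0)
1469.286(86.8 − T) = 9891.8 + 106.812 T
127534 − 9891.8 = 1576.098 T
T = 117642.2 / 1576.098 = 74.64 °C

T_f = 74.6 °C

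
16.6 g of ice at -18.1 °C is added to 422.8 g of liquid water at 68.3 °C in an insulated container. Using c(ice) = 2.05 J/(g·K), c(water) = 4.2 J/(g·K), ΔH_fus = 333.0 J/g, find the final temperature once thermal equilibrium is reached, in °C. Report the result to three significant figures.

T_f = 62.4 °C

Heat to bring ice to 0 °C and melt it: q₁ = 16.6×2.05×18.1 + 16.6×333.0 = 6143.7 J
Heat the water can supply cooling to 0 °C: 422.8×4.2×68.3 = 121284 J > q₁, so all ice melts.
Energy balance: 422.8×4.2×(68.3 − T) = 6143.7 + 16.6×4.2×(T − 0)
1775.76(68.3 − T) = 6143.7 + 69.72 T
121284 − 6143.7 = 1845.48 T
T = 115140.3 / 1845.48 = 62.39 °C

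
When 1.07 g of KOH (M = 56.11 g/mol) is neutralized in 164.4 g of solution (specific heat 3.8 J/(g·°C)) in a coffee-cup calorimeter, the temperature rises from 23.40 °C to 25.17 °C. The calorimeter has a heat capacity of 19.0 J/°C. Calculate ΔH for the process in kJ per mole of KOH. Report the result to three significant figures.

ΔH = -59.7 kJ/mol

|ΔT| = |25.17 − 23.40| = 1.77 °C
|q_surr| = (164.4 × 3.8 + 19.0) × 1.77 = 643.72 × 1.77 = 1139 J
n(KOH) = 1.07 / 56.11 = 0.01907 mol
Temperature rose, so q_rxn = −|q_surr| = -1.139 kJ
ΔH = q_rxn / n = -59.73 kJ/mol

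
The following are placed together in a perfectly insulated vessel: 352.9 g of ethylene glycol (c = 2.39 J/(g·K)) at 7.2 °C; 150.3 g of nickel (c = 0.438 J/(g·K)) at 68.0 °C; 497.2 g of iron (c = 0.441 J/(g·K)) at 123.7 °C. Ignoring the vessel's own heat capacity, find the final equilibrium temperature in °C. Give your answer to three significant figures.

T_f = 33.4 °C

Σ mᵢcᵢ(T − Tᵢ) = 0  ⇒  T = Σ mᵢcᵢTᵢ / Σ mᵢcᵢ
Σ mᵢcᵢ = 352.9×2.39 + 150.3×0.438 + 497.2×0.441 = 1128.5276
Σ mᵢcᵢTᵢ = 843.431×7.2 + 65.8314×68.0 + 219.2652×123.7 = 37672
T = 37672 / 1128.5276 = 33.38 °C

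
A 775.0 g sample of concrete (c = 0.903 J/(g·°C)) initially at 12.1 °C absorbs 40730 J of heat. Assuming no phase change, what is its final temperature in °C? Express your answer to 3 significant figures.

T_f = 70.3 °C

ΔT = q / (m c) = 40730 / (775.0 × 0.903) = 58.20 °C
T_f = 12.1 + 58.20 = 70.30 °C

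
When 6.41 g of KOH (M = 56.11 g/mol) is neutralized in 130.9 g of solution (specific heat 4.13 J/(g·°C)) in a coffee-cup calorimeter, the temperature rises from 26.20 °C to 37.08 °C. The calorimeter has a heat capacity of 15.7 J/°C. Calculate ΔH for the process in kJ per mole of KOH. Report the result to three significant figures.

ΔH = -53.0 kJ/mol

|ΔT| = |37.08 − 26.20| = 10.88 °C
|q_surr| = (130.9 × 4.13 + 15.7) × 10.88 = 556.317 × 10.88 = 6053 J
n(KOH) = 6.41 / 56.11 = 0.1142 mol
Temperature rose, so q_rxn = −|q_surr| = -6.053 kJ
ΔH = q_rxn / n = -53.00 kJ/mol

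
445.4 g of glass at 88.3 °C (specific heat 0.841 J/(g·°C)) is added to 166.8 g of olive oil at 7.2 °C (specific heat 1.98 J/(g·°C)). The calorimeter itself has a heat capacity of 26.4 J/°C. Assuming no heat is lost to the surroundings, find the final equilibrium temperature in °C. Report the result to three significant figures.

Heat lost by glass = heat gained by olive oil + calorimeter.
(445.4)(0.841)(88.3 − T) = [(166.8)(1.98) + 26.4](T − 7.2)
374.5814 (88.3 − T) = 356.664 (T − 7.2)
33076 − 374.5814 T = 356.664 T − 2568.0
35644.0 = 731.2454 T
T = 48.74 °C

T_f = 48.7 °C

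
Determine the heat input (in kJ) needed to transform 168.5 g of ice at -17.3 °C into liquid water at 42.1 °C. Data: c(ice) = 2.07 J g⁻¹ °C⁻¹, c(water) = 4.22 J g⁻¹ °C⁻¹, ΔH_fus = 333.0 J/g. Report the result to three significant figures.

q = 92.1 kJ

q1 (heat ice -17.3→0.0 °C): 168.5 × 2.07 × 17.3 = 6034 J
q2 (melt at 0 °C): 168.5 × 333.0 = 56111 J
q3 (heat water 0.0→42.1 °C): 168.5 × 4.22 × 42.1 = 29936 J
Total: 6034 + 56111 + 29936 = 92081 J = 92.1 kJ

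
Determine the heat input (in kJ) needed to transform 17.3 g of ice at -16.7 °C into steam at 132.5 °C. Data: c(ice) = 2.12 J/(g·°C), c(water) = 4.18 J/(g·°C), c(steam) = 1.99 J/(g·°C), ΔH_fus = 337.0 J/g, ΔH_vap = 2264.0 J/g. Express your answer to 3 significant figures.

q1 (heat ice -16.7→0.0 °C): 17.3 × 2.12 × 16.7 = 612 J
q2 (melt at 0 °C): 17.3 × 337.0 = 5830 J
q3 (heat water 0.0→100.0 °C): 17.3 × 4.18 × 100.0 = 7231 J
q4 (vaporize at 100 °C): 17.3 × 2264.0 = 39167 J
q5 (heat steam 100.0→132.5 °C): 17.3 × 1.99 × 32.5 = 1119 J
Total: 612 + 5830 + 7231 + 39167 + 1119 = 53959 J = 54.0 kJ

q = 54.0 kJ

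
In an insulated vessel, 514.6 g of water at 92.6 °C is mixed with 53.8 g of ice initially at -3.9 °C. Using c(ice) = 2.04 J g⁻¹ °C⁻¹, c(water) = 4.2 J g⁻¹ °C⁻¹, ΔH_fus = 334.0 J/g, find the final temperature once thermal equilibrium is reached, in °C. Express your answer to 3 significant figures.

T_f = 76.1 °C

Heat to bring ice to 0 °C and melt it: q₁ = 53.8×2.04×3.9 + 53.8×334.0 = 18397 J
Heat the water can supply cooling to 0 °C: 514.6×4.2×92.6 = 200138 J > q₁, so all ice melts.
Energy balance: 514.6×4.2×(92.6 − T) = 18397 + 53.8×4.2×(T − 0)
2161.32(92.6 − T) = 18397 + 225.96 T
200138 − 18397 = 2387.28 T
T = 181741 / 2387.28 = 76.13 °C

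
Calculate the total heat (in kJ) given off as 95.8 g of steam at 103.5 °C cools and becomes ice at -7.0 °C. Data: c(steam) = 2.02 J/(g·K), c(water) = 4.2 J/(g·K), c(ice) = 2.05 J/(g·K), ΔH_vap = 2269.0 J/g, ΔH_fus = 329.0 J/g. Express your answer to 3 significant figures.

q = 291 kJ

q1 (cool steam 103.5→100 °C): 95.8 × 2.02 × 3.5 = 677 J
q2 (condense at 100 °C): 95.8 × 2269.0 = 217370 J
q3 (cool water 100→0 °C): 95.8 × 4.2 × 100.0 = 40236 J
q4 (freeze at 0 °C): 95.8 × 329.0 = 31518 J
q5 (cool ice 0→-7.0 °C): 95.8 × 2.05 × 7.0 = 1375 J
Total: 677 + 217370 + 40236 + 31518 + 1375 = 291176 J = 291 kJ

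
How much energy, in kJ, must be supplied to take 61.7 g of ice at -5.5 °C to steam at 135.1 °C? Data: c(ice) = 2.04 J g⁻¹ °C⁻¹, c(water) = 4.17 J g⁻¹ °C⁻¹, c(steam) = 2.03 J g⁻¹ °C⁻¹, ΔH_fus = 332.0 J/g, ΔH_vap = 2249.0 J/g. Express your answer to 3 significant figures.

q = 190 kJ

q1 (heat ice -5.5→0.0 °C): 61.7 × 2.04 × 5.5 = 692 J
q2 (melt at 0 °C): 61.7 × 332.0 = 20484 J
q3 (heat water 0.0→100.0 °C): 61.7 × 4.17 × 100.0 = 25729 J
q4 (vaporize at 100 °C): 61.7 × 2249.0 = 138763 J
q5 (heat steam 100.0→135.1 °C): 61.7 × 2.03 × 35.1 = 4396 J
Total: 692 + 20484 + 25729 + 138763 + 4396 = 190064 J = 190 kJ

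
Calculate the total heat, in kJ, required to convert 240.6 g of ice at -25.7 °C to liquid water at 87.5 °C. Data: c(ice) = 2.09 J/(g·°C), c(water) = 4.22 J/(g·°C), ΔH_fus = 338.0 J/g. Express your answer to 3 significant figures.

q = 183 kJ

q1 (heat ice -25.7→0.0 °C): 240.6 × 2.09 × 25.7 = 12923 J
q2 (melt at 0 °C): 240.6 × 338.0 = 81323 J
q3 (heat water 0.0→87.5 °C): 240.6 × 4.22 × 87.5 = 88842 J
Total: 12923 + 81323 + 88842 = 183088 J = 183 kJ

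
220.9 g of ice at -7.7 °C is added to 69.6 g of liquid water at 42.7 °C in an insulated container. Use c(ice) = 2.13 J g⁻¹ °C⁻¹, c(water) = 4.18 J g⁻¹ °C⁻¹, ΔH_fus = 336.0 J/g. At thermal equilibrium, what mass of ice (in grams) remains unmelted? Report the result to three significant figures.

m_ice remaining = 195 g

Heat to warm all ice to 0 °C: 220.9×2.13×7.7 = 3623.0 J
Heat released by water cooling to 0 °C: 69.6×4.18×42.7 = 12423 J
12423 J < 3623.0 + 220.9×336.0 = 77845.4 J, so not all ice melts; final T = 0 °C.
Heat left for melting: 12423 − 3623.0 = 8800.0 J
Mass melted = 8800.0 / 336.0 = 26.19 g
Ice remaining = 220.9 − 26.19 = 194.71 g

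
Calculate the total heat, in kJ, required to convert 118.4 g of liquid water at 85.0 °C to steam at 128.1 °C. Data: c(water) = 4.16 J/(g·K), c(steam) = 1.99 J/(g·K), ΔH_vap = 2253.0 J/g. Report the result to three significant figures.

q = 281 kJ

q1 (heat water 85.0→100.0 °C): 118.4 × 4.16 × 15.0 = 7388 J
q2 (vaporize at 100 °C): 118.4 × 2253.0 = 266755 J
q3 (heat steam 100.0→128.1 °C): 118.4 × 1.99 × 28.1 = 6621 J
Total: 7388 + 266755 + 6621 = 280764 J = 281 kJ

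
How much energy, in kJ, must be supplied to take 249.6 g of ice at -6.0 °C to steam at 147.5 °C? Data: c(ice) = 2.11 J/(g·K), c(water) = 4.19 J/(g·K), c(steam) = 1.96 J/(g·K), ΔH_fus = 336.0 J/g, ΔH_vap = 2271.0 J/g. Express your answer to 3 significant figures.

q1 (heat ice -6.0→0.0 °C): 249.6 × 2.11 × 6.0 = 3160 J
q2 (melt at 0 °C): 249.6 × 336.0 = 83866 J
q3 (heat water 0.0→100.0 °C): 249.6 × 4.19 × 100.0 = 104582 J
q4 (vaporize at 100 °C): 249.6 × 2271.0 = 566842 J
q5 (heat steam 100.0→147.5 °C): 249.6 × 1.96 × 47.5 = 23238 J
Total: 3160 + 83866 + 104582 + 566842 + 23238 = 781688 J = 782 kJ

q = 782 kJ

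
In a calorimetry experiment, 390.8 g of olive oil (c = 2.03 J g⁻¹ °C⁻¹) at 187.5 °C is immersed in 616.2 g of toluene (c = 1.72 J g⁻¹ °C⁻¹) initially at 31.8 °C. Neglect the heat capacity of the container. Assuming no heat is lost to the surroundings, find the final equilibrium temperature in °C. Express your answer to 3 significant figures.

T_f = 98.5 °C

Heat lost by olive oil = heat gained by toluene.
(390.8)(2.03)(187.5 − T) = (616.2)(1.72)(T − 31.8)
793.324 (187.5 − T) = 1059.864 (T − 31.8)
148750 − 793.324 T = 1059.864 T − 33704
182454 = 1853.188 T
T = 98.45 °C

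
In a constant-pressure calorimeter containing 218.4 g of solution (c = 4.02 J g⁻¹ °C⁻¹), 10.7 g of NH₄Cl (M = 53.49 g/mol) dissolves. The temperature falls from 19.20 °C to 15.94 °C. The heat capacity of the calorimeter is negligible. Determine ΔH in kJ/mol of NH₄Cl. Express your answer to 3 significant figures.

|ΔT| = |15.94 − 19.20| = 3.26 °C
|q_surr| = (218.4 × 4.02) × 3.26 = 877.968 × 3.26 = 2862 J
n(NH₄Cl) = 10.7 / 53.49 = 0.2000 mol
Temperature fell, so q_rxn = +|q_surr| = 2.862 kJ
ΔH = q_rxn / n = 14.31 kJ/mol

ΔH = 14.3 kJ/mol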